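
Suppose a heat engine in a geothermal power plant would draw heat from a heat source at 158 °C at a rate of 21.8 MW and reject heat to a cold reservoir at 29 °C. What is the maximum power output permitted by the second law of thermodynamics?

Ẇ_max ≈ 6.523 MW

T_H = 158 °C → 158 + 273.15 = 431.15 K.
T_C = 29 °C → 29 + 273.15 = 302.15 K.
No engine can exceed the Carnot limit: η_max = 1 − T_C/T_H = 1 − 302.15/431.15 = 0.2992.
W_max = η_max · Q_H = 0.2992 × 21.8 = 6.523 MW.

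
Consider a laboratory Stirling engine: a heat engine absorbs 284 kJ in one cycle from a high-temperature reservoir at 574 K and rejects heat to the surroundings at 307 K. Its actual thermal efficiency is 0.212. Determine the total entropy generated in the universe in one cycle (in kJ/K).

ΔS_univ ≈ 0.234 kJ/K

W = η·Q_H = 0.212 × 284 = 60.21 kJ, so Q_C = Q_H − W = 223.8 kJ.
The hot reservoir loses entropy Q_H/T_H = 284/574.00 = 0.4948 kJ/K; the cold reservoir gains Q_C/T_C = 223.8/307.00 = 0.7290 kJ/K.
ΔS_univ = −Q_H/T_H + Q_C/T_C = 0.234 kJ/K (> 0, since η = 0.212 < η_Carnot = 0.465).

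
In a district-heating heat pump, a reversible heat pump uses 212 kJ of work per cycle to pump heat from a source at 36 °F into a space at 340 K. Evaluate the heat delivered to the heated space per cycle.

T_C = 36 °F → (36 − 32) × 5/9 = 2.22 °C = 275.37 K.
For a reversible heat pump, COP_HP = T_H/(T_H − T_C) = 340.00/64.63 = 5.2609.
Q_H = COP_HP · W = 5.2609 × 212 = 1115 kJ.

Q_H ≈ 1115 kJ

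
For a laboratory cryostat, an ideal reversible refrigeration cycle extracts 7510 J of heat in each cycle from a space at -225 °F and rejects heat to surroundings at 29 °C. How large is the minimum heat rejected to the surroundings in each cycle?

T_H = 29 °C → 29 + 273.15 = 302.15 K.
T_C = -225 °F → (-225 − 32) × 5/9 = -142.78 °C = 130.37 K.
For a reversible cycle Q_H/Q_C = T_H/T_C, so Q_H = Q_C·T_H/T_C = 7510 × 302.15/130.37 = 17400 J.

Q_H ≈ 17400 J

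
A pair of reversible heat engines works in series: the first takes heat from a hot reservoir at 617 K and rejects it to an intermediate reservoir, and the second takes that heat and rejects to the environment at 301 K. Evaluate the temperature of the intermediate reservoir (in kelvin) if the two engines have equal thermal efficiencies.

T_m ≈ 431 K

Equal efficiencies require 1 − T_m/T_H = 1 − T_C/T_m, i.e. T_m/T_H = T_C/T_m, so T_m = √(T_H·T_C) = √(617.00 × 301.00) = 431 K.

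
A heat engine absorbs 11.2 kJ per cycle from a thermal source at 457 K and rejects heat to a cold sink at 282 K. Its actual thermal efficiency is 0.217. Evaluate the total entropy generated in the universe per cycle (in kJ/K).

W = η·Q_H = 0.217 × 11.2 = 2.430 kJ, so Q_C = Q_H − W = 8.770 kJ.
Entropy balance on the reservoirs: −Q_H/T_H = -0.02451 kJ/K, +Q_C/T_C = 0.03110 kJ/K.
ΔS_univ = −Q_H/T_H + Q_C/T_C = 0.00659 kJ/K (> 0, since η = 0.217 < η_Carnot = 0.383).

ΔS_univ ≈ 0.00659 kJ/K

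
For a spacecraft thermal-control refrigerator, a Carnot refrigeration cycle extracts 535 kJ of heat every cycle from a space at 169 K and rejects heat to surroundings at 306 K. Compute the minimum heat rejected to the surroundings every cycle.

Q_H ≈ 969 kJ

For a reversible cycle Q_H/Q_C = T_H/T_C, so Q_H = Q_C·T_H/T_C = 535 × 306.00/169.00 = 969 kJ.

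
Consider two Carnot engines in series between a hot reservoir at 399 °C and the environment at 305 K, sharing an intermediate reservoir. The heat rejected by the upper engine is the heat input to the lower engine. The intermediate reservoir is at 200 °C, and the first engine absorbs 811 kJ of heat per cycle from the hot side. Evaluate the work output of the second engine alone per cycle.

W₂ ≈ 203 kJ

T_H = 399 °C → 399 + 273.15 = 672.15 K.
T_m = 200 °C → 200 + 273.15 = 473.15 K.
Heat entering the second stage: Q_m = Q_H·(T_m/T_H) = 811 × 473.15/672.15 = 571 kJ.
Second-stage efficiency η₂ = 1 − T_C/T_m = 1 − 305.00/473.15 = 0.3554, so W₂ = η₂·Q_m = 203 kJ.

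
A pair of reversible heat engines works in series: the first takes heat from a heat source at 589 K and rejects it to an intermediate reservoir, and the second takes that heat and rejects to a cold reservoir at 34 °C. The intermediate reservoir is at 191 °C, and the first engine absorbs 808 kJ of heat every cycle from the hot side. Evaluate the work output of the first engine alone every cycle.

T_C = 34 °C → 34 + 273.15 = 307.15 K.
T_m = 191 °C → 191 + 273.15 = 464.15 K.
First-stage efficiency η₁ = 1 − T_m/T_H = 1 − 464.15/589.00 = 0.2120.
W₁ = η₁·Q_H = 0.2120 × 808 = 171 kJ.

W₁ ≈ 171 kJ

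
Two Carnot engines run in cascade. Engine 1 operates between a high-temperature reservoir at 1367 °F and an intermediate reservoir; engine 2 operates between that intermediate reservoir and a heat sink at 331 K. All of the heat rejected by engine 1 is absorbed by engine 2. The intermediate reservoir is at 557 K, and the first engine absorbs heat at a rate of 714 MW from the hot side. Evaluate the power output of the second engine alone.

T_H = 1367 °F → (1367 − 32) × 5/9 = 741.67 °C = 1014.82 K.
Heat entering the second stage: Q_m = Q_H·(T_m/T_H) = 714 × 557.00/1014.82 = 391.9 MW.
Second-stage efficiency η₂ = 1 − T_C/T_m = 1 − 331.00/557.00 = 0.4057, so W₂ = η₂·Q_m = 159.0 MW.

Ẇ₂ ≈ 159.0 MW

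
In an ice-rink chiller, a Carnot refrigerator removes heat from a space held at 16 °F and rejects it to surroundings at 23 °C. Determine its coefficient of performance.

T_H = 23 °C → 23 + 273.15 = 296.15 K.
T_C = 16 °F → (16 − 32) × 5/9 = -8.89 °C = 264.26 K.
For a reversible refrigerator, COP_R = T_C/(T_H − T_C) = 264.26/(296.15 − 264.26) = 8.29.

COP_R ≈ 8.29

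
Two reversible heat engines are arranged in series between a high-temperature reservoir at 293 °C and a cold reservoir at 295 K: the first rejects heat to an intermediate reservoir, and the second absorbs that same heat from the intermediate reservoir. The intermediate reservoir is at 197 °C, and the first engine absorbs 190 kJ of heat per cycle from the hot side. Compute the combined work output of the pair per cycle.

T_H = 293 °C → 293 + 273.15 = 566.15 K.
Two reversible stages in series are equivalent to a single Carnot engine between T_H and T_C, so η_total = 1 − T_C/T_H = 1 − 295.00/566.15 = 0.4789.
W_total = η_total · Q_H = 0.4789 × 190 = 91.00 kJ.

W_total ≈ 91.00 kJ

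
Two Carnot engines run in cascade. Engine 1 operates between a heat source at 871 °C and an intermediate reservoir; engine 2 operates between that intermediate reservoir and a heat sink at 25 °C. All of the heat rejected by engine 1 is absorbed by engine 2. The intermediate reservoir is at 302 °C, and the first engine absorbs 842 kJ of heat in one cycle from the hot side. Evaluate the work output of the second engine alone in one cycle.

W₂ ≈ 203.8 kJ

T_H = 871 °C → 871 + 273.15 = 1144.15 K.
T_C = 25 °C → 25 + 273.15 = 298.15 K.
T_m = 302 °C → 302 + 273.15 = 575.15 K.
Heat entering the second stage: Q_m = Q_H·(T_m/T_H) = 842 × 575.15/1144.15 = 423.3 kJ.
Second-stage efficiency η₂ = 1 − T_C/T_m = 1 − 298.15/575.15 = 0.4816, so W₂ = η₂·Q_m = 203.8 kJ.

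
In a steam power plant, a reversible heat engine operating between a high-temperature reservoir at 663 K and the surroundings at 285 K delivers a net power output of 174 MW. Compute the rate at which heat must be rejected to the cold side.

For a reversible engine, η = 1 − T_C/T_H = 1 − 285.00/663.00 = 0.5701.
Since Q_C/Q_H = T_C/T_H and Q_H = W/η, Q_C = W·T_C/(T_H − T_C) = 174 × 285.00/378.00 = 131.2 MW.

Q̇_C ≈ 131.2 MW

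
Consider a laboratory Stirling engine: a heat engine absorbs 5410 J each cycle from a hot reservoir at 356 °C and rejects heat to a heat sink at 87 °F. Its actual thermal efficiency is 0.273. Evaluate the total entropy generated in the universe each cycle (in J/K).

ΔS_univ ≈ 4.35 J/K

T_H = 356 °C → 356 + 273.15 = 629.15 K.
T_C = 87 °F → (87 − 32) × 5/9 = 30.56 °C = 303.71 K.
W = η·Q_H = 0.273 × 5410 = 1477 J, so Q_C = Q_H − W = 3933 J.
The hot reservoir loses entropy Q_H/T_H = 5410/629.15 = 8.599 J/K; the cold reservoir gains Q_C/T_C = 3933/303.71 = 12.95 J/K.
ΔS_univ = −Q_H/T_H + Q_C/T_C = 4.35 J/K (> 0, since η = 0.273 < η_Carnot = 0.517).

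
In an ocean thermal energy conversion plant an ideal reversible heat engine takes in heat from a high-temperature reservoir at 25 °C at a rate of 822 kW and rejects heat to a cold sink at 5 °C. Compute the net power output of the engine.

T_H = 25 °C → 25 + 273.15 = 298.15 K.
T_C = 5 °C → 5 + 273.15 = 278.15 K.
Carnot efficiency: η = 1 − T_C/T_H = 1 − 278.15/298.15 = 0.0671.
W = η·Q_H = 0.0671 × 822 = 55.1 kW.

Ẇ ≈ 55.1 kW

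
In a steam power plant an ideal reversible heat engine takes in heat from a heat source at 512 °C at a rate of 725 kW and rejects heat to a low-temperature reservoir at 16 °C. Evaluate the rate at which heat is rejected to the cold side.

Q̇_C ≈ 267.0 kW

T_H = 512 °C → 512 + 273.15 = 785.15 K.
T_C = 16 °C → 16 + 273.15 = 289.15 K.
For a reversible engine, η = 1 − T_C/T_H = 1 − 289.15/785.15 = 0.6317.
For a reversible cycle Q_C/Q_H = T_C/T_H, so Q_C = 725 × 289.15/785.15 = 267.0 kW.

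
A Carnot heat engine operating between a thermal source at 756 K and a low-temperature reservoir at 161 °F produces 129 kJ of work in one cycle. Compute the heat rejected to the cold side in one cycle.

T_C = 161 °F → (161 − 32) × 5/9 = 71.67 °C = 344.82 K.
Since the cycle is reversible, η = 1 − T_C/T_H = 1 − 344.82/756.00 = 0.5439.
Since Q_C/Q_H = T_C/T_H and Q_H = W/η, Q_C = W·T_C/(T_H − T_C) = 129 × 344.82/411.18 = 108 kJ.

Q_C ≈ 108 kJ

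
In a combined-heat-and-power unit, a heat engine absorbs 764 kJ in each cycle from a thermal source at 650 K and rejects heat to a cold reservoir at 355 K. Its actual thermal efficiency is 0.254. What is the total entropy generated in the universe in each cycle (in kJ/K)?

W = η·Q_H = 0.254 × 764 = 194.1 kJ, so Q_C = Q_H − W = 569.9 kJ.
The hot reservoir loses entropy Q_H/T_H = 764/650.00 = 1.175 kJ/K; the cold reservoir gains Q_C/T_C = 569.9/355.00 = 1.605 kJ/K.
ΔS_univ = −Q_H/T_H + Q_C/T_C = 0.430 kJ/K (> 0, since η = 0.254 < η_Carnot = 0.454).

ΔS_univ ≈ 0.430 kJ/K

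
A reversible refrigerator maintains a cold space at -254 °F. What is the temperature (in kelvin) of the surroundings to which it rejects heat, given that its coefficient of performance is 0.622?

T_C = -254 °F → (-254 − 32) × 5/9 = -158.89 °C = 114.26 K.
COP_R = T_C/(T_H − T_C) ⇒ T_H = T_C·(1 + 1/COP_R) = 114.26 × (1 + 1/0.622) = 298.0 K.

T_H ≈ 298.0 K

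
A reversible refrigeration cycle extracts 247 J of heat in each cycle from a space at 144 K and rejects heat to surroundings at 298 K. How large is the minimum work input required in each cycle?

For a reversible refrigerator, COP_R = T_C/(T_H − T_C) = 144.00/154.00 = 0.9351.
W = Q_C/COP_R = 247/0.9351 = 264 J.

W_in ≈ 264 J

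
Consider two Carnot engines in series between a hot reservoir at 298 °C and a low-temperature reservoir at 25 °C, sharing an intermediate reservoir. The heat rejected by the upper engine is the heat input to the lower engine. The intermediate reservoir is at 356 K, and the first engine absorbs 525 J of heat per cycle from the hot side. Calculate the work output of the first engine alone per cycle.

W₁ ≈ 198 J

T_H = 298 °C → 298 + 273.15 = 571.15 K.
T_C = 25 °C → 25 + 273.15 = 298.15 K.
First-stage efficiency η₁ = 1 − T_m/T_H = 1 − 356.00/571.15 = 0.3767.
W₁ = η₁·Q_H = 0.3767 × 525 = 198 J.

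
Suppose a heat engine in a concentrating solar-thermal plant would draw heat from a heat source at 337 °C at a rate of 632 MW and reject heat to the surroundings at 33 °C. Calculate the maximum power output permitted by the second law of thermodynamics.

Ẇ_max ≈ 315 MW

T_H = 337 °C → 337 + 273.15 = 610.15 K.
T_C = 33 °C → 33 + 273.15 = 306.15 K.
No engine can exceed the Carnot limit: η_max = 1 − T_C/T_H = 1 − 306.15/610.15 = 0.4982.
W_max = η_max · Q_H = 0.4982 × 632 = 315 MW.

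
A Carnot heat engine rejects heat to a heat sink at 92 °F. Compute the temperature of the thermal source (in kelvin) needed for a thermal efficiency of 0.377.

T_H ≈ 491.9 K

T_C = 92 °F → (92 − 32) × 5/9 = 33.33 °C = 306.48 K.
From η = 1 − T_C/T_H, solving for T_H gives T_H = T_C/(1 − η) = 306.48/(1 − 0.377) = 491.9 K.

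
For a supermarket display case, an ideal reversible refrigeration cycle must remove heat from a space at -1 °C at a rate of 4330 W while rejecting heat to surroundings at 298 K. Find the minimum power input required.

Ẇ_in ≈ 411 W

T_C = -1 °C → -1 + 273.15 = 272.15 K.
The reversible coefficient of performance is COP_R = T_C/(T_H − T_C) = 272.15/25.85 = 10.5280.
W = Q_C/COP_R = 4330/10.5280 = 411 W.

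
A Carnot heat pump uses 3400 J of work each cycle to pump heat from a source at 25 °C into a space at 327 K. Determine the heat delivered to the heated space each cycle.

T_C = 25 °C → 25 + 273.15 = 298.15 K.
For a reversible heat pump, COP_HP = T_H/(T_H − T_C) = 327.00/28.85 = 11.3345.
Q_H = COP_HP · W = 11.3345 × 3400 = 38500 J.

Q_H ≈ 38500 J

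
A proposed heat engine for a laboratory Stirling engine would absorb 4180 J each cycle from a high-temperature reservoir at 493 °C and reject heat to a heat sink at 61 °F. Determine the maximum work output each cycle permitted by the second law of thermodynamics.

W_max ≈ 2600 J

T_H = 493 °C → 493 + 273.15 = 766.15 K.
T_C = 61 °F → (61 − 32) × 5/9 = 16.11 °C = 289.26 K.
No engine can exceed the Carnot limit: η_max = 1 − T_C/T_H = 1 − 289.26/766.15 = 0.6224.
W_max = η_max · Q_H = 0.6224 × 4180 = 2600 J.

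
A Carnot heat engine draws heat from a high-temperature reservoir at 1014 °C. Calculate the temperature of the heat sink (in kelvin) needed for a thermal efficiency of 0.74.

T_H = 1014 °C → 1014 + 273.15 = 1287.15 K.
From η = 1 − T_C/T_H, T_C = T_H·(1 − η) = 1287.15 × (1 − 0.74) = 334.7 K.

T_C ≈ 334.7 K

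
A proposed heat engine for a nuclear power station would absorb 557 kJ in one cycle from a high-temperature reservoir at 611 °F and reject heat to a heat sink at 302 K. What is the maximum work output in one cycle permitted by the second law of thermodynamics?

W_max ≈ 274.2 kJ

T_H = 611 °F → (611 − 32) × 5/9 = 321.67 °C = 594.82 K.
By the Carnot theorem, η_max = 1 − T_C/T_H = 1 − 302.00/594.82 = 0.4923.
W_max = η_max · Q_H = 0.4923 × 557 = 274.2 kJ.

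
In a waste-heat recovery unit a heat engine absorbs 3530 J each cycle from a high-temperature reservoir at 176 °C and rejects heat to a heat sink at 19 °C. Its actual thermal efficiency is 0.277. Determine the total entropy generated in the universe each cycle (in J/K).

ΔS_univ ≈ 0.8766 J/K

T_H = 176 °C → 176 + 273.15 = 449.15 K.
T_C = 19 °C → 19 + 273.15 = 292.15 K.
W = η·Q_H = 0.277 × 3530 = 977.8 J, so Q_C = Q_H − W = 2552 J.
Entropy balance on the reservoirs: −Q_H/T_H = -7.859 J/K, +Q_C/T_C = 8.736 J/K.
ΔS_univ = −Q_H/T_H + Q_C/T_C = 0.8766 J/K (> 0, since η = 0.277 < η_Carnot = 0.350).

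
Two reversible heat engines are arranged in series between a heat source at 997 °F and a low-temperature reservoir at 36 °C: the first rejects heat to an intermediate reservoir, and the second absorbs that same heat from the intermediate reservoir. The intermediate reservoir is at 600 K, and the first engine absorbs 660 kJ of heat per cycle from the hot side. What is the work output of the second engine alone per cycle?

W₂ ≈ 237 kJ

T_H = 997 °F → (997 − 32) × 5/9 = 536.11 °C = 809.26 K.
T_C = 36 °C → 36 + 273.15 = 309.15 K.
Heat entering the second stage: Q_m = Q_H·(T_m/T_H) = 660 × 600.00/809.26 = 489 kJ.
Second-stage efficiency η₂ = 1 − T_C/T_m = 1 − 309.15/600.00 = 0.4848, so W₂ = η₂·Q_m = 237 kJ.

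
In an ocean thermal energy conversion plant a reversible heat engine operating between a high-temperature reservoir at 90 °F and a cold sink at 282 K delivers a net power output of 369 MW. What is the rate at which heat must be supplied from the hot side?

T_H = 90 °F → (90 − 32) × 5/9 = 32.22 °C = 305.37 K.
The Carnot efficiency is η = 1 − T_C/T_H = 1 − 282.00/305.37 = 0.0765.
Q_H = W/η = 369/0.0765 = 4821 MW.

Q̇_H ≈ 4821 MW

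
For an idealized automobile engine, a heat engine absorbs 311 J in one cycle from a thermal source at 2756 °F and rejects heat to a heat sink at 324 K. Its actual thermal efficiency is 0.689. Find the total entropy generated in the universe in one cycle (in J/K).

ΔS_univ ≈ 0.124 J/K

T_H = 2756 °F → (2756 − 32) × 5/9 = 1513.33 °C = 1786.48 K.
W = η·Q_H = 0.689 × 311 = 214.3 J, so Q_C = Q_H − W = 96.72 J.
Reservoir entropy changes: ΔS_H = −Q_H/T_H = −311/1786.48 = -0.1741 J/K and ΔS_C = +Q_C/T_C = 96.72/324.00 = 0.2985 J/K.
ΔS_univ = −Q_H/T_H + Q_C/T_C = 0.124 J/K (> 0, since η = 0.689 < η_Carnot = 0.819).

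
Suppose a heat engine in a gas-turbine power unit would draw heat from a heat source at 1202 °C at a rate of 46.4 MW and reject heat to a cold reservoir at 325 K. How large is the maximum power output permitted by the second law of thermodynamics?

T_H = 1202 °C → 1202 + 273.15 = 1475.15 K.
The second-law ceiling is the Carnot efficiency, η_max = 1 − T_C/T_H = 1 − 325.00/1475.15 = 0.7797.
W_max = η_max · Q_H = 0.7797 × 46.4 = 36.2 MW.

Ẇ_max ≈ 36.2 MW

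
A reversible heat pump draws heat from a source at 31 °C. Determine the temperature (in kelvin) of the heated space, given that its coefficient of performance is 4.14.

T_C = 31 °C → 31 + 273.15 = 304.15 K.
COP_HP = T_H/(T_H − T_C) ⇒ T_H = T_C·COP_HP/(COP_HP − 1) = 304.15 × 4.14/(4.14 − 1) = 401 K.

T_H ≈ 401 K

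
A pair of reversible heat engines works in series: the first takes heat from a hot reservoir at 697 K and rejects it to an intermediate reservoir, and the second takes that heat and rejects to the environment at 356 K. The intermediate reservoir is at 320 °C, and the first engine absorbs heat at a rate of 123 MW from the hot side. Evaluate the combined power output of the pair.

Ẇ_total ≈ 60.2 MW

Two reversible stages in series are equivalent to a single Carnot engine between T_H and T_C, so η_total = 1 − T_C/T_H = 1 − 356.00/697.00 = 0.4892.
W_total = η_total · Q_H = 0.4892 × 123 = 60.2 MW.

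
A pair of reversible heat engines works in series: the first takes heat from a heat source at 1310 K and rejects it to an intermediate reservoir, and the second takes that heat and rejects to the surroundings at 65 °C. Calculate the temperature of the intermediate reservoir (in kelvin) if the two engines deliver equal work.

T_C = 65 °C → 65 + 273.15 = 338.15 K.
For reversible stages Q_m = Q_H·(T_m/T_H). Setting W₁ = Q_H(1 − T_m/T_H) equal to W₂ = Q_m(1 − T_C/T_m) = Q_H·(T_m − T_C)/T_H gives T_H − T_m = T_m − T_C, so T_m = (T_H + T_C)/2 = (1310.00 + 338.15)/2 = 824.1 K.

T_m ≈ 824.1 K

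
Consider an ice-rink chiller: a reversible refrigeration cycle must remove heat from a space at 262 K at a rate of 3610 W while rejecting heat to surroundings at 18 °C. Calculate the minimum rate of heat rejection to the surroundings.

Q̇_H ≈ 4010 W

T_H = 18 °C → 18 + 273.15 = 291.15 K.
For a reversible cycle Q_H/Q_C = T_H/T_C, so Q_H = Q_C·T_H/T_C = 3610 × 291.15/262.00 = 4010 W.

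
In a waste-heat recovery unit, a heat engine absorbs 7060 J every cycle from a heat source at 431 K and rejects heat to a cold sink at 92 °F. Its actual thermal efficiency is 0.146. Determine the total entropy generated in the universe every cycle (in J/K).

ΔS_univ ≈ 3.292 J/K

T_C = 92 °F → (92 − 32) × 5/9 = 33.33 °C = 306.48 K.
W = η·Q_H = 0.146 × 7060 = 1031 J, so Q_C = Q_H − W = 6029 J.
The hot reservoir loses entropy Q_H/T_H = 7060/431.00 = 16.38 J/K; the cold reservoir gains Q_C/T_C = 6029/306.48 = 19.67 J/K.
ΔS_univ = −Q_H/T_H + Q_C/T_C = 3.292 J/K (> 0, since η = 0.146 < η_Carnot = 0.289).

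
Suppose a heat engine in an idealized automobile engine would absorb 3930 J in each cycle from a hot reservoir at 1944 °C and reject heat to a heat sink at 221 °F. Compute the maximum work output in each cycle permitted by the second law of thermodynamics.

W_max ≈ 3260 J

T_H = 1944 °C → 1944 + 273.15 = 2217.15 K.
T_C = 221 °F → (221 − 32) × 5/9 = 105.00 °C = 378.15 K.
By the Carnot theorem, η_max = 1 − T_C/T_H = 1 − 378.15/2217.15 = 0.8294.
W_max = η_max · Q_H = 0.8294 × 3930 = 3260 J.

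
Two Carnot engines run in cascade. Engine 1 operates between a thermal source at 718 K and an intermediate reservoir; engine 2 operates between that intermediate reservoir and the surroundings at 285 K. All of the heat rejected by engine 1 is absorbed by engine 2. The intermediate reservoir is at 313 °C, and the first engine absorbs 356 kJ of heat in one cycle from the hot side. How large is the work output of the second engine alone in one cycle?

T_m = 313 °C → 313 + 273.15 = 586.15 K.
Heat entering the second stage: Q_m = Q_H·(T_m/T_H) = 356 × 586.15/718.00 = 291 kJ.
Second-stage efficiency η₂ = 1 − T_C/T_m = 1 − 285.00/586.15 = 0.5138, so W₂ = η₂·Q_m = 149 kJ.

W₂ ≈ 149 kJ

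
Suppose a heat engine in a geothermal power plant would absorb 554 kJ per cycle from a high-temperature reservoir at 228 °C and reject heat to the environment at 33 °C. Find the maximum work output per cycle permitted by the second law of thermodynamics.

T_H = 228 °C → 228 + 273.15 = 501.15 K.
T_C = 33 °C → 33 + 273.15 = 306.15 K.
No engine can exceed the Carnot limit: η_max = 1 − T_C/T_H = 1 − 306.15/501.15 = 0.3891.
W_max = η_max · Q_H = 0.3891 × 554 = 215.6 kJ.

W_max ≈ 215.6 kJ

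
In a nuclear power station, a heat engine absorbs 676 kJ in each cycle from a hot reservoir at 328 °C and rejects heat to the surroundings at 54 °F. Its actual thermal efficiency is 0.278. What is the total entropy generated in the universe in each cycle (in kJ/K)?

T_H = 328 °C → 328 + 273.15 = 601.15 K.
T_C = 54 °F → (54 − 32) × 5/9 = 12.22 °C = 285.37 K.
W = η·Q_H = 0.278 × 676 = 187.9 kJ, so Q_C = Q_H − W = 488.1 kJ.
Reservoir entropy changes: ΔS_H = −Q_H/T_H = −676/601.15 = -1.125 kJ/K and ΔS_C = +Q_C/T_C = 488.1/285.37 = 1.710 kJ/K.
ΔS_univ = −Q_H/T_H + Q_C/T_C = 0.586 kJ/K (> 0, since η = 0.278 < η_Carnot = 0.525).

ΔS_univ ≈ 0.586 kJ/K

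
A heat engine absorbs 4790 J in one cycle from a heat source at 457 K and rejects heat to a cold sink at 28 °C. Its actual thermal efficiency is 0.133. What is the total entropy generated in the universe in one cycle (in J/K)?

T_C = 28 °C → 28 + 273.15 = 301.15 K.
W = η·Q_H = 0.133 × 4790 = 637.1 J, so Q_C = Q_H − W = 4153 J.
Entropy balance on the reservoirs: −Q_H/T_H = -10.48 J/K, +Q_C/T_C = 13.79 J/K.
ΔS_univ = −Q_H/T_H + Q_C/T_C = 3.31 J/K (> 0, since η = 0.133 < η_Carnot = 0.341).

ΔS_univ ≈ 3.31 J/K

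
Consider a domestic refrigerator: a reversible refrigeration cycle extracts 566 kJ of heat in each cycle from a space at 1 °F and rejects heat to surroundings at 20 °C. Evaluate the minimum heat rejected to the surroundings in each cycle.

T_H = 20 °C → 20 + 273.15 = 293.15 K.
T_C = 1 °F → (1 − 32) × 5/9 = -17.22 °C = 255.93 K.
For a reversible cycle Q_H/Q_C = T_H/T_C, so Q_H = Q_C·T_H/T_C = 566 × 293.15/255.93 = 648 kJ.

Q_H ≈ 648 kJ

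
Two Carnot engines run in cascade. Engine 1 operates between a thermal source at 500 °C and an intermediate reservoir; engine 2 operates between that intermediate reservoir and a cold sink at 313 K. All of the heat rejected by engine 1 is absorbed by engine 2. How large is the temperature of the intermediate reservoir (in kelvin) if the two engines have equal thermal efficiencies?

T_m ≈ 492 K

T_H = 500 °C → 500 + 273.15 = 773.15 K.
Equal efficiencies require 1 − T_m/T_H = 1 − T_C/T_m, i.e. T_m/T_H = T_C/T_m, so T_m = √(T_H·T_C) = √(773.15 × 313.00) = 492 K.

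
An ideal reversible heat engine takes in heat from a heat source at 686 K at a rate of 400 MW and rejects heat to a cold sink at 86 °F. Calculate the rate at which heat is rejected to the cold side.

T_C = 86 °F → (86 − 32) × 5/9 = 30.00 °C = 303.15 K.
η_rev = 1 − T_C/T_H = 1 − 303.15/686.00 = 0.5581.
For a reversible cycle Q_C/Q_H = T_C/T_H, so Q_C = 400 × 303.15/686.00 = 176.8 MW.

Q̇_C ≈ 176.8 MW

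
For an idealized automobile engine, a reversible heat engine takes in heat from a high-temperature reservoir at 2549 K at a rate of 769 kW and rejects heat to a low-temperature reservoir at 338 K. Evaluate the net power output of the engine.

Ẇ ≈ 667.0 kW

Since the cycle is reversible, η = 1 − T_C/T_H = 1 − 338.00/2549.00 = 0.8674.
W = η·Q_H = 0.8674 × 769 = 667.0 kW.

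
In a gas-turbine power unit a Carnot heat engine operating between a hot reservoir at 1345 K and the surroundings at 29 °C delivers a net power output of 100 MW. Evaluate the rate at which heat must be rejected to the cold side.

T_C = 29 °C → 29 + 273.15 = 302.15 K.
Carnot efficiency: η = 1 − T_C/T_H = 1 − 302.15/1345.00 = 0.7754.
Since Q_C/Q_H = T_C/T_H and Q_H = W/η, Q_C = W·T_C/(T_H − T_C) = 100 × 302.15/1042.85 = 28.97 MW.

Q̇_C ≈ 28.97 MW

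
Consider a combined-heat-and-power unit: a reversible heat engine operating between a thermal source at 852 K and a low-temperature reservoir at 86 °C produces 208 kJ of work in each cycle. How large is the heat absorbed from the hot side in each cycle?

Q_H ≈ 360 kJ

T_C = 86 °C → 86 + 273.15 = 359.15 K.
Since the cycle is reversible, η = 1 − T_C/T_H = 1 − 359.15/852.00 = 0.5785.
Q_H = W/η = 208/0.5785 = 360 kJ.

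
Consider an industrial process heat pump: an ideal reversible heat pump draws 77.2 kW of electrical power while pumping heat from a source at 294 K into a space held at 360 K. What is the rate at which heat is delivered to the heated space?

Q̇_H ≈ 421 kW

For a reversible heat pump, COP_HP = T_H/(T_H − T_C) = 360.00/66.00 = 5.4545.
Q_H = COP_HP · W = 5.4545 × 77.2 = 421 kW.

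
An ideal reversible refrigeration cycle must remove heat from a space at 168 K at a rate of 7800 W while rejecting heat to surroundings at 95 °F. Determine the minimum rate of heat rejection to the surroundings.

Q̇_H ≈ 14300 W

T_H = 95 °F → (95 − 32) × 5/9 = 35.00 °C = 308.15 K.
For a reversible cycle Q_H/Q_C = T_H/T_C, so Q_H = Q_C·T_H/T_C = 7800 × 308.15/168.00 = 14300 W.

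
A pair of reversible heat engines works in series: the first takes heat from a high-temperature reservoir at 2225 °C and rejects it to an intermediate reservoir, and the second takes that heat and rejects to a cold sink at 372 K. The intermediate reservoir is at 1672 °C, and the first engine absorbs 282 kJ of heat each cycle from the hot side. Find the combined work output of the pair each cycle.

T_H = 2225 °C → 2225 + 273.15 = 2498.15 K.
Two reversible stages in series are equivalent to a single Carnot engine between T_H and T_C, so η_total = 1 − T_C/T_H = 1 − 372.00/2498.15 = 0.8511.
W_total = η_total · Q_H = 0.8511 × 282 = 240 kJ.

W_total ≈ 240 kJ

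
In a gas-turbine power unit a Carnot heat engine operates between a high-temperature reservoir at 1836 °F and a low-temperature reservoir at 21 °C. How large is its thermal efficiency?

T_H = 1836 °F → (1836 − 32) × 5/9 = 1002.22 °C = 1275.37 K.
T_C = 21 °C → 21 + 273.15 = 294.15 K.
Carnot efficiency: η = 1 − T_C/T_H = 1 − 294.15/1275.37 = 0.769.

η ≈ 0.769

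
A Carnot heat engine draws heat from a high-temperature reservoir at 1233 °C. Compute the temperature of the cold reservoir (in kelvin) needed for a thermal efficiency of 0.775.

T_C ≈ 339 K

T_H = 1233 °C → 1233 + 273.15 = 1506.15 K.
From η = 1 − T_C/T_H, T_C = T_H·(1 − η) = 1506.15 × (1 − 0.775) = 339 K.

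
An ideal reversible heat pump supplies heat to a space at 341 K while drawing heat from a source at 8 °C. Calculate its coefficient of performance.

T_C = 8 °C → 8 + 273.15 = 281.15 K.
Reversible heating COP: COP_HP = T_H/(T_H − T_C) = 341.00/(341.00 − 281.15) = 5.698.

COP_HP ≈ 5.698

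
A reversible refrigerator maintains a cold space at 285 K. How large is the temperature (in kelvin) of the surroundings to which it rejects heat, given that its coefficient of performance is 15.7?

COP_R = T_C/(T_H − T_C) ⇒ T_H = T_C·(1 + 1/COP_R) = 285.00 × (1 + 1/15.7) = 303.2 K.

T_H ≈ 303.2 K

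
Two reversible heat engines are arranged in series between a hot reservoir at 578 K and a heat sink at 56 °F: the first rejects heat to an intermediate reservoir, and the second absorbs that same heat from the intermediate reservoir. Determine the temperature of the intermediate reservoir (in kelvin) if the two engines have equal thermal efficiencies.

T_C = 56 °F → (56 − 32) × 5/9 = 13.33 °C = 286.48 K.
Equal efficiencies require 1 − T_m/T_H = 1 − T_C/T_m, i.e. T_m/T_H = T_C/T_m, so T_m = √(T_H·T_C) = √(578.00 × 286.48) = 406.9 K.

T_m ≈ 406.9 K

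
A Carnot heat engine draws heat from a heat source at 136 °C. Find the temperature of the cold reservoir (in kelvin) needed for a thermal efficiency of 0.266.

T_H = 136 °C → 136 + 273.15 = 409.15 K.
From η = 1 − T_C/T_H, T_C = T_H·(1 − η) = 409.15 × (1 − 0.266) = 300 K.

T_C ≈ 300 K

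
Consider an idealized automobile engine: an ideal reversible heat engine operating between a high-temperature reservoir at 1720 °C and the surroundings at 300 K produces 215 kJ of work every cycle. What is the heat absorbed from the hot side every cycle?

Q_H ≈ 253 kJ

T_H = 1720 °C → 1720 + 273.15 = 1993.15 K.
Carnot efficiency: η = 1 − T_C/T_H = 1 − 300.00/1993.15 = 0.8495.
Q_H = W/η = 215/0.8495 = 253 kJ.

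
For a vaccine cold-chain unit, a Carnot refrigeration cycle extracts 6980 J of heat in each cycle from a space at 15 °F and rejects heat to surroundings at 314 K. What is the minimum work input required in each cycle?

W_in ≈ 1330 J

T_C = 15 °F → (15 − 32) × 5/9 = -9.44 °C = 263.71 K.
The reversible coefficient of performance is COP_R = T_C/(T_H − T_C) = 263.71/50.29 = 5.2432.
W = Q_C/COP_R = 6980/5.2432 = 1330 J.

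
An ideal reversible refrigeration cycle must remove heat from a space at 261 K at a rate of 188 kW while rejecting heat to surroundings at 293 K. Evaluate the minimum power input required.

The reversible coefficient of performance is COP_R = T_C/(T_H − T_C) = 261.00/32.00 = 8.1562.
W = Q_C/COP_R = 188/8.1562 = 23.05 kW.

Ẇ_in ≈ 23.05 kW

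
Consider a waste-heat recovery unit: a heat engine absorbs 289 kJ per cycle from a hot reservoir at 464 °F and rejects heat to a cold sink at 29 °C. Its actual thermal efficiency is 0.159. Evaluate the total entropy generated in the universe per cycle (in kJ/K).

T_H = 464 °F → (464 − 32) × 5/9 = 240.00 °C = 513.15 K.
T_C = 29 °C → 29 + 273.15 = 302.15 K.
W = η·Q_H = 0.159 × 289 = 45.95 kJ, so Q_C = Q_H − W = 243.0 kJ.
The hot reservoir loses entropy Q_H/T_H = 289/513.15 = 0.5632 kJ/K; the cold reservoir gains Q_C/T_C = 243.0/302.15 = 0.8044 kJ/K.
ΔS_univ = −Q_H/T_H + Q_C/T_C = 0.241 kJ/K (> 0, since η = 0.159 < η_Carnot = 0.411).

ΔS_univ ≈ 0.241 kJ/K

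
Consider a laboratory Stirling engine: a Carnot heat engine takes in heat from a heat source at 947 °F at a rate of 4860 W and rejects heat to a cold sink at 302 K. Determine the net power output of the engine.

T_H = 947 °F → (947 − 32) × 5/9 = 508.33 °C = 781.48 K.
Since the cycle is reversible, η = 1 − T_C/T_H = 1 − 302.00/781.48 = 0.6136.
W = η·Q_H = 0.6136 × 4860 = 2980 W.

Ẇ ≈ 2980 W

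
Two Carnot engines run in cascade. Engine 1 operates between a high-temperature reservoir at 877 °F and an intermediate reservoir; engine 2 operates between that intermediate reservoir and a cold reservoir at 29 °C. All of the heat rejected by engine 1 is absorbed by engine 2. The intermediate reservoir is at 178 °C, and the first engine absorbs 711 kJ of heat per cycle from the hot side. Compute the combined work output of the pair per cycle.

W_total ≈ 421.7 kJ

T_H = 877 °F → (877 − 32) × 5/9 = 469.44 °C = 742.59 K.
T_C = 29 °C → 29 + 273.15 = 302.15 K.
Two reversible stages in series are equivalent to a single Carnot engine between T_H and T_C, so η_total = 1 − T_C/T_H = 1 − 302.15/742.59 = 0.5931.
W_total = η_total · Q_H = 0.5931 × 711 = 421.7 kJ.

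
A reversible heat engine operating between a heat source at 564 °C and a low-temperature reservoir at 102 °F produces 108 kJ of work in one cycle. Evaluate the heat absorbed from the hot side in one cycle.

T_H = 564 °C → 564 + 273.15 = 837.15 K.
T_C = 102 °F → (102 − 32) × 5/9 = 38.89 °C = 312.04 K.
Since the cycle is reversible, η = 1 − T_C/T_H = 1 − 312.04/837.15 = 0.6273.
Q_H = W/η = 108/0.6273 = 172.2 kJ.

Q_H ≈ 172.2 kJ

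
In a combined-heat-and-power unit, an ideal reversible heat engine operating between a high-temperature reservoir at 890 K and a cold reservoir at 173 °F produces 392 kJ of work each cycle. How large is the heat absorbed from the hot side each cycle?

T_C = 173 °F → (173 − 32) × 5/9 = 78.33 °C = 351.48 K.
The Carnot efficiency is η = 1 − T_C/T_H = 1 − 351.48/890.00 = 0.6051.
Q_H = W/η = 392/0.6051 = 647.9 kJ.

Q_H ≈ 647.9 kJ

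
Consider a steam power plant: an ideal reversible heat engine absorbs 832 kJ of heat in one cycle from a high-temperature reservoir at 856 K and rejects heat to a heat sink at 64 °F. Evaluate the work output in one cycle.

W ≈ 549 kJ

T_C = 64 °F → (64 − 32) × 5/9 = 17.78 °C = 290.93 K.
The Carnot efficiency is η = 1 − T_C/T_H = 1 − 290.93/856.00 = 0.6601.
W = η·Q_H = 0.6601 × 832 = 549 kJ.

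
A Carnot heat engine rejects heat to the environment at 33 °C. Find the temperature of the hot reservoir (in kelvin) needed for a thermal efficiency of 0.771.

T_C = 33 °C → 33 + 273.15 = 306.15 K.
From η = 1 − T_C/T_H, solving for T_H gives T_H = T_C/(1 − η) = 306.15/(1 − 0.771) = 1340 K.

T_H ≈ 1340 K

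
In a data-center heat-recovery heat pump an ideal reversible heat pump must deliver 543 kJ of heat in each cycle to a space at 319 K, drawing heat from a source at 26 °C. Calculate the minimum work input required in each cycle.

T_C = 26 °C → 26 + 273.15 = 299.15 K.
COP_HP = T_H/(T_H − T_C) = 319.00/19.85 = 16.0705.
W = Q_H/COP_HP = 543/16.0705 = 33.79 kJ.

W_in ≈ 33.79 kJ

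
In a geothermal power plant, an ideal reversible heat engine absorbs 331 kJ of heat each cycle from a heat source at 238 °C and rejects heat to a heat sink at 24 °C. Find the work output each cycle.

W ≈ 139 kJ

T_H = 238 °C → 238 + 273.15 = 511.15 K.
T_C = 24 °C → 24 + 273.15 = 297.15 K.
The Carnot efficiency is η = 1 − T_C/T_H = 1 − 297.15/511.15 = 0.4187.
W = η·Q_H = 0.4187 × 331 = 139 kJ.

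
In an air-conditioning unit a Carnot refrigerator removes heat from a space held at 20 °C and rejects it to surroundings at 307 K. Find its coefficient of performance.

COP_R ≈ 21.17

T_C = 20 °C → 20 + 273.15 = 293.15 K.
For a reversible refrigerator, COP_R = T_C/(T_H − T_C) = 293.15/(307.00 − 293.15) = 21.17.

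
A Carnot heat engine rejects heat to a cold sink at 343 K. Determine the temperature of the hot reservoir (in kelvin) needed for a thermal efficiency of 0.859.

T_H ≈ 2430 K

From η = 1 − T_C/T_H, solving for T_H gives T_H = T_C/(1 − η) = 343.00/(1 − 0.859) = 2430 K.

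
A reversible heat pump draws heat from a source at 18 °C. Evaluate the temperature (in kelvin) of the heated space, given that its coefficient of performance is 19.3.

T_C = 18 °C → 18 + 273.15 = 291.15 K.
COP_HP = T_H/(T_H − T_C) ⇒ T_H = T_C·COP_HP/(COP_HP − 1) = 291.15 × 19.3/(19.3 − 1) = 307.1 K.

T_H ≈ 307.1 K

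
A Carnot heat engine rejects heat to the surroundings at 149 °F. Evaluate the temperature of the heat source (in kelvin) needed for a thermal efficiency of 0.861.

T_H ≈ 2433 K

T_C = 149 °F → (149 − 32) × 5/9 = 65.00 °C = 338.15 K.
From η = 1 − T_C/T_H, solving for T_H gives T_H = T_C/(1 − η) = 338.15/(1 − 0.861) = 2433 K.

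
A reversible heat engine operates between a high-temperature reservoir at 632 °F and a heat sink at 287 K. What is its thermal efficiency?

η ≈ 0.5268

T_H = 632 °F → (632 − 32) × 5/9 = 333.33 °C = 606.48 K.
The Carnot efficiency is η = 1 − T_C/T_H = 1 − 287.00/606.48 = 0.5268.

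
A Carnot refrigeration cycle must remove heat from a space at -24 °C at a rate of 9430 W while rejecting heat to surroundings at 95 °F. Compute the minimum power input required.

T_H = 95 °F → (95 − 32) × 5/9 = 35.00 °C = 308.15 K.
T_C = -24 °C → -24 + 273.15 = 249.15 K.
The reversible coefficient of performance is COP_R = T_C/(T_H − T_C) = 249.15/59.00 = 4.2229.
W = Q_C/COP_R = 9430/4.2229 = 2230 W.

Ẇ_in ≈ 2230 W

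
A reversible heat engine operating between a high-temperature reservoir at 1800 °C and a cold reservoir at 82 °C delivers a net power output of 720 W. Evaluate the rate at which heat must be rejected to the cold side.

T_H = 1800 °C → 1800 + 273.15 = 2073.15 K.
T_C = 82 °C → 82 + 273.15 = 355.15 K.
For a reversible engine, η = 1 − T_C/T_H = 1 − 355.15/2073.15 = 0.8287.
Since Q_C/Q_H = T_C/T_H and Q_H = W/η, Q_C = W·T_C/(T_H − T_C) = 720 × 355.15/1718.00 = 148.8 W.

Q̇_C ≈ 148.8 W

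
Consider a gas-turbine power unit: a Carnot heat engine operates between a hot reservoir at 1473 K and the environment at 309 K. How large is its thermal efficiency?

η ≈ 0.790

The Carnot efficiency is η = 1 − T_C/T_H = 1 − 309.00/1473.00 = 0.790.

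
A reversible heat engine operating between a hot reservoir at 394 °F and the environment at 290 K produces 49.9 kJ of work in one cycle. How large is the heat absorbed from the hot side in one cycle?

T_H = 394 °F → (394 − 32) × 5/9 = 201.11 °C = 474.26 K.
η_rev = 1 − T_C/T_H = 1 − 290.00/474.26 = 0.3885.
Q_H = W/η = 49.9/0.3885 = 128 kJ.

Q_H ≈ 128 kJ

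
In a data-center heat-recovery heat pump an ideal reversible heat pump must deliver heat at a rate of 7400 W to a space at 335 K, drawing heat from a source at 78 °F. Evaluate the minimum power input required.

Ẇ_in ≈ 802 W

T_C = 78 °F → (78 − 32) × 5/9 = 25.56 °C = 298.71 K.
The Carnot heat-pump COP is COP_HP = T_H/(T_H − T_C) = 335.00/36.29 = 9.2301.
W = Q_H/COP_HP = 7400/9.2301 = 802 W.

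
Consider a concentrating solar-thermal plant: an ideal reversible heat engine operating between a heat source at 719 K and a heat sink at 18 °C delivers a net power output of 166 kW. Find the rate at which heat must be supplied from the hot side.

T_C = 18 °C → 18 + 273.15 = 291.15 K.
For a reversible engine, η = 1 − T_C/T_H = 1 − 291.15/719.00 = 0.5951.
Q_H = W/η = 166/0.5951 = 279.0 kW.

Q̇_H ≈ 279.0 kW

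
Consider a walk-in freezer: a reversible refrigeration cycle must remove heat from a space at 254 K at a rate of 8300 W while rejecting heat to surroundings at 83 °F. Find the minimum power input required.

Ẇ_in ≈ 1550 W

T_H = 83 °F → (83 − 32) × 5/9 = 28.33 °C = 301.48 K.
COP_R = T_C/(T_H − T_C) = 254.00/47.48 = 5.3492.
W = Q_C/COP_R = 8300/5.3492 = 1550 W.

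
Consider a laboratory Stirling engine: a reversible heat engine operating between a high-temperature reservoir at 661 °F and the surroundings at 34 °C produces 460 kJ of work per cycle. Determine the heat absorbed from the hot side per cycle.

Q_H ≈ 908 kJ

T_H = 661 °F → (661 − 32) × 5/9 = 349.44 °C = 622.59 K.
T_C = 34 °C → 34 + 273.15 = 307.15 K.
Since the cycle is reversible, η = 1 − T_C/T_H = 1 − 307.15/622.59 = 0.5067.
Q_H = W/η = 460/0.5067 = 908 kJ.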